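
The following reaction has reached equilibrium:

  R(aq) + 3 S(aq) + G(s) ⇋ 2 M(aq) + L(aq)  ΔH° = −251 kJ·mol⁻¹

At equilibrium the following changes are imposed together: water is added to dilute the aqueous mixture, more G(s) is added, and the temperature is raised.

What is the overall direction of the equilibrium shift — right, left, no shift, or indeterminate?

Dilution lowers every aqueous concentration by the same factor. Δn_aq = 3 − 4 = -1, so the system shifts toward the side with more dissolved moles — to the left.
G is a pure solid; its activity is 1 regardless of amount, so Q is unaffected — no shift from this change.
The forward reaction is exothermic. Raising T favours the endothermic direction — shift to the left.
Only the nonzero effect(s) matter; the net shift is to the left.

left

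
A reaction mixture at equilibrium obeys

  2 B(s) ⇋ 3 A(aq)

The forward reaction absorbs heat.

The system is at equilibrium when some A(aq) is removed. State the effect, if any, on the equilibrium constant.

The equilibrium constant depends only on temperature. This perturbation may move the position of equilibrium, but since T is unchanged, K itself is unchanged.

unchanged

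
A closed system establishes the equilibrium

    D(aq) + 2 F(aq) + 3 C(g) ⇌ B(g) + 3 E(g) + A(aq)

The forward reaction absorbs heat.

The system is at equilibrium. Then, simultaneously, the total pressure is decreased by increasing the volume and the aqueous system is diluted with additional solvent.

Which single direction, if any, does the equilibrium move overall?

Gas moles: reactants 3, products 4 (Δn_gas = +1). Expansion shifts the system toward the side with more moles of gas — to the right.
Dilution lowers every aqueous concentration by the same factor. Δn_aq = 1 − 3 = -2, so the system shifts toward the side with more dissolved moles — to the left.
The individual effects push in opposite directions; without quantitative information the net direction cannot be determined.

cannot be determined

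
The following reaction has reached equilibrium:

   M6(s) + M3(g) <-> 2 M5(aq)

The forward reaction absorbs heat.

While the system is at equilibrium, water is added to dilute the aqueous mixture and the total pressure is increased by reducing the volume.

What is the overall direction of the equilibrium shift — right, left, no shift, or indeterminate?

Dilution lowers every aqueous concentration by the same factor. Δn_aq = 2 − 0 = +2, so the system shifts toward the side with more dissolved moles — to the right.
Gas moles: reactants 1, products 0 (Δn_gas = -1). Compression shifts the system toward the side with fewer moles of gas — to the right.
All effects act in the same direction — net shift to the right.

right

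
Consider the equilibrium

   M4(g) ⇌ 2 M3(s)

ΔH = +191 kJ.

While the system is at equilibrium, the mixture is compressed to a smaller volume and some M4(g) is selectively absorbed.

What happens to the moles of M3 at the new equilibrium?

Gas moles: reactants 1, products 0 (Δn_gas = -1). Compression shifts the system toward the side with fewer moles of gas — to the right.
Removing M4 (g), a reactant, drives the reaction to the left.
The two effects oppose each other, so the net shift — and hence the change in M3 — cannot be determined from the given information.

cannot be determined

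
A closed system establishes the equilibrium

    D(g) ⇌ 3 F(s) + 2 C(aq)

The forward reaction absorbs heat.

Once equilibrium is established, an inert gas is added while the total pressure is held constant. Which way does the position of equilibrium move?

Adding inert gas at constant total pressure expands the volume and lowers every reacting partial pressure. With Δn_gas = 0 − 1 = -1, Q moves away from K toward the side with fewer gas moles, so the system shifts toward the side with more gas moles — to the left.

left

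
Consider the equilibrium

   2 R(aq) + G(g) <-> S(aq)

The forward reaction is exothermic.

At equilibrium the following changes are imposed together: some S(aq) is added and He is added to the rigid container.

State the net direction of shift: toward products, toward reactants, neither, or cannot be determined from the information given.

left

Adding S (aq), a product, drives the reaction to the left.
At constant volume, adding an inert gas leaves every reacting species' partial pressure unchanged, so Q is unchanged — no shift from this change.
Only the nonzero effect(s) matter; the net shift is to the left.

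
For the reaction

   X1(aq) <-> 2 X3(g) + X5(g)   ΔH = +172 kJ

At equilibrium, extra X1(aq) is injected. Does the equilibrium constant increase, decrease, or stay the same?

The equilibrium constant depends only on temperature. This perturbation may move the position of equilibrium, but since T is unchanged, K itself is unchanged.

unchanged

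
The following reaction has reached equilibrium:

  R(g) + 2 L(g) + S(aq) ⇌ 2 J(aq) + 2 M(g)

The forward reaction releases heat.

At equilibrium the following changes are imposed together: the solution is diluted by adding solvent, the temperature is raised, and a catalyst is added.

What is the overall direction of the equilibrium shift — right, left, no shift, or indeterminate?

Dilution lowers every aqueous concentration by the same factor. Δn_aq = 2 − 1 = +1, so the system shifts toward the side with more dissolved moles — to the right.
The forward reaction is exothermic. Raising T favours the endothermic direction — shift to the left.
A catalyst speeds both forward and reverse rates equally; it changes neither Q nor K — no shift from this change.
The individual effects push in opposite directions; without quantitative information the net direction cannot be determined.

cannot be determined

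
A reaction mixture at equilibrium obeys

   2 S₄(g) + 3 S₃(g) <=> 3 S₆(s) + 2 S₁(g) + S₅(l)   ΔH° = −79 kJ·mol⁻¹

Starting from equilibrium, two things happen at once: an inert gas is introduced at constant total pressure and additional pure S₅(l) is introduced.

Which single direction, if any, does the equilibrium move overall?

left

Adding inert gas at constant total pressure expands the volume and lowers every reacting partial pressure. With Δn_gas = 2 − 5 = -3, Q moves away from K toward the side with fewer gas moles, so the system shifts toward the side with more gas moles — to the left.
S₅ is a pure liquid; its activity is 1 regardless of amount, so Q is unaffected — no shift from this change.
Only the nonzero effect(s) matter; the net shift is to the left.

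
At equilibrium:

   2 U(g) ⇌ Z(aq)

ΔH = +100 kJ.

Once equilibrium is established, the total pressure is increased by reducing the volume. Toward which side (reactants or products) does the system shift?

Gas moles: reactants 2, products 0 (Δn_gas = -2). Compression shifts the system toward the side with fewer moles of gas — to the right.

right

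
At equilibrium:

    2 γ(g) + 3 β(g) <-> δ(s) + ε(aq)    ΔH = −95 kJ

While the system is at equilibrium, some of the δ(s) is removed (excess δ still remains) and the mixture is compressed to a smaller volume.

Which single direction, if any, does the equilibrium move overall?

δ is a pure solid; its activity is 1 regardless of amount, so Q is unaffected — no shift from this change.
Gas moles: reactants 5, products 0 (Δn_gas = -5). Compression shifts the system toward the side with fewer moles of gas — to the right.
Only the nonzero effect(s) matter; the net shift is to the right.

right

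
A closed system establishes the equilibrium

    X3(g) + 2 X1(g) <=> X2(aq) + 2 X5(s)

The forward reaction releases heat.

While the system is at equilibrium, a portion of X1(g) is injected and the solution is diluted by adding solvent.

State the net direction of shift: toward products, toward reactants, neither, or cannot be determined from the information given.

Adding X1 (g), a reactant, drives the reaction to the right.
Dilution lowers every aqueous concentration by the same factor. Δn_aq = 1 − 0 = +1, so the system shifts toward the side with more dissolved moles — to the right.
All effects act in the same direction — net shift to the right.

right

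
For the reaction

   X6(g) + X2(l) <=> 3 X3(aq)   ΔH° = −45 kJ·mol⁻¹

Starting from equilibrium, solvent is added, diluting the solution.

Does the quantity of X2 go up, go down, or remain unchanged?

decreases

Dilution lowers every aqueous concentration by the same factor. Δn_aq = 3 − 0 = +3, so the system shifts toward the side with more dissolved moles — to the right.
The net shift is to the right. X2 is a reactant, so its amount decreases.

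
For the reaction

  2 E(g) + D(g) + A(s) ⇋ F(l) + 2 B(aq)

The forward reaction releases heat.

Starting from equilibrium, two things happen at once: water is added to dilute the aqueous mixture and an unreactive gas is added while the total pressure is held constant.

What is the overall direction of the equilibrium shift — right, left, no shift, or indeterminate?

cannot be determined

Dilution lowers every aqueous concentration by the same factor. Δn_aq = 2 − 0 = +2, so the system shifts toward the side with more dissolved moles — to the right.
Adding inert gas at constant total pressure expands the volume and lowers every reacting partial pressure. With Δn_gas = 0 − 3 = -3, Q moves away from K toward the side with fewer gas moles, so the system shifts toward the side with more gas moles — to the left.
The individual effects push in opposite directions; without quantitative information the net direction cannot be determined.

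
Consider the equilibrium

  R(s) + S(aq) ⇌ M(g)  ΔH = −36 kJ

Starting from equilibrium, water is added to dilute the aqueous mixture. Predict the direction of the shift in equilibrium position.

left

Dilution lowers every aqueous concentration by the same factor. Δn_aq = 0 − 1 = -1, so the system shifts toward the side with more dissolved moles — to the left.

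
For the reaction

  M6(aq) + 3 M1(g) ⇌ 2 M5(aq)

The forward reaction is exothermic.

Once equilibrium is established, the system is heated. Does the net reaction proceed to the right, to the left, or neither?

The forward reaction is exothermic. Raising T favours the endothermic direction — shift to the left.

left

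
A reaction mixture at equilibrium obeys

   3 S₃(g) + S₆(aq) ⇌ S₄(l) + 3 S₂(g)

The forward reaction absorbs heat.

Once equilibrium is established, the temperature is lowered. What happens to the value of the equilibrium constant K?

decreases

K depends on temperature via the van 't Hoff relation. The forward reaction is endothermic, so lowering T decreases K.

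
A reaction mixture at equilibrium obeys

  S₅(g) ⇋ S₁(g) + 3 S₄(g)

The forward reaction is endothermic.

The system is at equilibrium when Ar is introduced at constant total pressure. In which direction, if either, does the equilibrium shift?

Adding inert gas at constant total pressure expands the volume and lowers every reacting partial pressure. With Δn_gas = 4 − 1 = +3, Q moves away from K toward the side with fewer gas moles, so the system shifts toward the side with more gas moles — to the right.

right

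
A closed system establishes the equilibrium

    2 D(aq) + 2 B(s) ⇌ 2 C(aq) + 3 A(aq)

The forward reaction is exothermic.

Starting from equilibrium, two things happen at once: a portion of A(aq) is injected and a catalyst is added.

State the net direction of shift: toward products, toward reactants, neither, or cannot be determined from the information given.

Adding A (aq), a product, drives the reaction to the left.
A catalyst speeds both forward and reverse rates equally; it changes neither Q nor K — no shift from this change.
Only the nonzero effect(s) matter; the net shift is to the left.

left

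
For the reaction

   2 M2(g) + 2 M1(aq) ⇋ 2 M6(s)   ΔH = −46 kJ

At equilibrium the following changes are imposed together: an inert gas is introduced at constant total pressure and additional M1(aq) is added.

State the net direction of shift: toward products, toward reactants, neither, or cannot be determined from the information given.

cannot be determined

Adding inert gas at constant total pressure expands the volume and lowers every reacting partial pressure. With Δn_gas = 0 − 2 = -2, Q moves away from K toward the side with fewer gas moles, so the system shifts toward the side with more gas moles — to the left.
Adding M1 (aq), a reactant, drives the reaction to the right.
The individual effects push in opposite directions; without quantitative information the net direction cannot be determined.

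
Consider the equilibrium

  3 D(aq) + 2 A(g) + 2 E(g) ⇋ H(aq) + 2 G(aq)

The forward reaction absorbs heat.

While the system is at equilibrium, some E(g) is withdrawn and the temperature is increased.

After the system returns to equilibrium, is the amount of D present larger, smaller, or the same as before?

cannot be determined

Removing E (g), a reactant, drives the reaction to the left.
The forward reaction is endothermic. Raising T favours the endothermic direction — shift to the right.
The two effects oppose each other, so the net shift — and hence the change in D — cannot be determined from the given information.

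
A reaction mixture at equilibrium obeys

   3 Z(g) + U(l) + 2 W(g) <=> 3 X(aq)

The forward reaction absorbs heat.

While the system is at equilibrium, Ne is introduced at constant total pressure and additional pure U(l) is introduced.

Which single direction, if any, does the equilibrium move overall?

left

Adding inert gas at constant total pressure expands the volume and lowers every reacting partial pressure. With Δn_gas = 0 − 5 = -5, Q moves away from K toward the side with fewer gas moles, so the system shifts toward the side with more gas moles — to the left.
U is a pure liquid; its activity is 1 regardless of amount, so Q is unaffected — no shift from this change.
Only the nonzero effect(s) matter; the net shift is to the left.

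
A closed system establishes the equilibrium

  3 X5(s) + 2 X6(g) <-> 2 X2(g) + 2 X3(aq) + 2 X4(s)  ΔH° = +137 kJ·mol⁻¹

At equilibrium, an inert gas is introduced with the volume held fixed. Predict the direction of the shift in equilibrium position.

no shift

At constant volume, adding an inert gas leaves every reacting species' partial pressure unchanged, so Q is unchanged — no shift from this change.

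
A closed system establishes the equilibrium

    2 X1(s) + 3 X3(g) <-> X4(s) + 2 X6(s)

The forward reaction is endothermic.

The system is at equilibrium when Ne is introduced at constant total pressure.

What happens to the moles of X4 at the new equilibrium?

Adding inert gas at constant total pressure expands the volume and lowers every reacting partial pressure. With Δn_gas = 0 − 3 = -3, Q moves away from K toward the side with fewer gas moles, so the system shifts toward the side with more gas moles — to the left.
The net shift is to the left. X4 is a product, so its amount decreases.

decreases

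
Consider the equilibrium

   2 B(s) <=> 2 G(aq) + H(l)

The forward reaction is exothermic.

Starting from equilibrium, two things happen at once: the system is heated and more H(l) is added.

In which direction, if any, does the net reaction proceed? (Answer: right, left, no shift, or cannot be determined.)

left

The forward reaction is exothermic. Raising T favours the endothermic direction — shift to the left.
H is a pure liquid; its activity is 1 regardless of amount, so Q is unaffected — no shift from this change.
Only the nonzero effect(s) matter; the net shift is to the left.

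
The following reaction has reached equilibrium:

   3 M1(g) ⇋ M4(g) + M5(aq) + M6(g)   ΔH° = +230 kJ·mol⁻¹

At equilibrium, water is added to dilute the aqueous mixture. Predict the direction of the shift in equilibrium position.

right

Dilution lowers every aqueous concentration by the same factor. Δn_aq = 1 − 0 = +1, so the system shifts toward the side with more dissolved moles — to the right.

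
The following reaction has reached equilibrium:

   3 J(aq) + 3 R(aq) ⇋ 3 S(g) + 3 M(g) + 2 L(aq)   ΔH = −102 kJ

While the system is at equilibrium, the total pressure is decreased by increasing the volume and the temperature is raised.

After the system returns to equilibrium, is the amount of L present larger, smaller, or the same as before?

Gas moles: reactants 0, products 6 (Δn_gas = +6). Expansion shifts the system toward the side with more moles of gas — to the right.
The forward reaction is exothermic. Raising T favours the endothermic direction — shift to the left.
The two effects oppose each other, so the net shift — and hence the change in L — cannot be determined from the given information.

cannot be determined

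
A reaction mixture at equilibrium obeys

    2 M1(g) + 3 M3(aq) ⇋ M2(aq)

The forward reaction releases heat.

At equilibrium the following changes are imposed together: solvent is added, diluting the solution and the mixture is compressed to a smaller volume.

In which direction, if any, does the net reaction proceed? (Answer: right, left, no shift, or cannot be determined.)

Dilution lowers every aqueous concentration by the same factor. Δn_aq = 1 − 3 = -2, so the system shifts toward the side with more dissolved moles — to the left.
Gas moles: reactants 2, products 0 (Δn_gas = -2). Compression shifts the system toward the side with fewer moles of gas — to the right.
The individual effects push in opposite directions; without quantitative information the net direction cannot be determined.

cannot be determined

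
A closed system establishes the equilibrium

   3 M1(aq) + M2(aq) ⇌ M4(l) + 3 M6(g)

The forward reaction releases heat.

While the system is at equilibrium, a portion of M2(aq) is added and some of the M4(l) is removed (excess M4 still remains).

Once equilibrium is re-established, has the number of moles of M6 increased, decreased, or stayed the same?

increases

Adding M2 (aq), a reactant, drives the reaction to the right.
M4 is a pure liquid; its activity is 1 regardless of amount, so Q is unaffected — no shift from this change.
The net shift is to the right. M6 is a product, so its amount increases.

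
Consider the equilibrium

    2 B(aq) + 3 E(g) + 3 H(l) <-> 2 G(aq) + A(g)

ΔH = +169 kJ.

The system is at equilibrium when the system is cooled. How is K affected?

K depends on temperature via the van 't Hoff relation. The forward reaction is endothermic, so lowering T decreases K.

decreases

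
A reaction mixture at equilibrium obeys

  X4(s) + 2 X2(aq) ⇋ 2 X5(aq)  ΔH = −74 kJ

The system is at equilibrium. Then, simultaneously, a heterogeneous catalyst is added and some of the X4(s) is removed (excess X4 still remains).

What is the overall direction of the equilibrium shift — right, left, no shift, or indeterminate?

A catalyst speeds both forward and reverse rates equally; it changes neither Q nor K — no shift from this change.
X4 is a pure solid; its activity is 1 regardless of amount, so Q is unaffected — no shift from this change.
None of the changes alters Q relative to K, so there is no net shift.

no shift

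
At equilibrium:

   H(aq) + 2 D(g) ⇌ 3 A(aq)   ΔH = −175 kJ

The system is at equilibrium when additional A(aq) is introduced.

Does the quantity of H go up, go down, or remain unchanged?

Adding A (aq), a product, drives the reaction to the left.
The net shift is to the left. H is a reactant, so its amount increases.

increases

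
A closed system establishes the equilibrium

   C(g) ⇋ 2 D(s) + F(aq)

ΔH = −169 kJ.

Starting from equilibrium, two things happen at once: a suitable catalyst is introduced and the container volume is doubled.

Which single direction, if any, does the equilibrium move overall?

A catalyst speeds both forward and reverse rates equally; it changes neither Q nor K — no shift from this change.
Gas moles: reactants 1, products 0 (Δn_gas = -1). Expansion shifts the system toward the side with more moles of gas — to the left.
Only the nonzero effect(s) matter; the net shift is to the left.

left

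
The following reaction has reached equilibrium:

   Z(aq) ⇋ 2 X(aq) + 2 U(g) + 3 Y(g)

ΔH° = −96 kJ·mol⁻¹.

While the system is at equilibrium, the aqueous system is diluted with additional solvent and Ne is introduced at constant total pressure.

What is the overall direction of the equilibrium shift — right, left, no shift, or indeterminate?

Dilution lowers every aqueous concentration by the same factor. Δn_aq = 2 − 1 = +1, so the system shifts toward the side with more dissolved moles — to the right.
Adding inert gas at constant total pressure expands the volume and lowers every reacting partial pressure. With Δn_gas = 5 − 0 = +5, Q moves away from K toward the side with fewer gas moles, so the system shifts toward the side with more gas moles — to the right.
All effects act in the same direction — net shift to the right.

right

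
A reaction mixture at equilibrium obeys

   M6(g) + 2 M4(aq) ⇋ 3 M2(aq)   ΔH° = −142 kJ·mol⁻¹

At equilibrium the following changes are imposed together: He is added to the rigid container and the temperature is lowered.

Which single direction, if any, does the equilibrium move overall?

right

At constant volume, adding an inert gas leaves every reacting species' partial pressure unchanged, so Q is unchanged — no shift from this change.
The forward reaction is exothermic. Lowering T favours the exothermic direction — shift to the right.
Only the nonzero effect(s) matter; the net shift is to the right.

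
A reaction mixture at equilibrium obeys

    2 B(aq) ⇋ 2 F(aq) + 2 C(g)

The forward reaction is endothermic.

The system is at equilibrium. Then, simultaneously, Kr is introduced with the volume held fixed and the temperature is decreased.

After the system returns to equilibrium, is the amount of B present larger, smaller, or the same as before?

increases

At constant volume, adding an inert gas leaves every reacting species' partial pressure unchanged, so Q is unchanged — no shift from this change.
The forward reaction is endothermic. Lowering T favours the exothermic direction — shift to the left.
The net shift is to the left. B is a reactant, so its amount increases.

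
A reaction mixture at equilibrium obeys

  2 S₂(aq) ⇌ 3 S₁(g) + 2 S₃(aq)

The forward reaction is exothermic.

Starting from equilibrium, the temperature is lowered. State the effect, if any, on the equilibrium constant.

increases

K depends on temperature via the van 't Hoff relation. The forward reaction is exothermic, so lowering T increases K.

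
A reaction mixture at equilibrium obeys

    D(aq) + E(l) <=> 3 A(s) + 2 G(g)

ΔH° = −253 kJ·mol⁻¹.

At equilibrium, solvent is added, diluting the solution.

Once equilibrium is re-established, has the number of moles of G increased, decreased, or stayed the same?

decreases

Dilution lowers every aqueous concentration by the same factor. Δn_aq = 0 − 1 = -1, so the system shifts toward the side with more dissolved moles — to the left.
The net shift is to the left. G is a product, so its amount decreases.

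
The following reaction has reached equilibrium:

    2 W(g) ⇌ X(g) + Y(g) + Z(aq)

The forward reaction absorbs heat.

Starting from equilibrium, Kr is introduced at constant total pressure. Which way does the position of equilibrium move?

no shift

Adding inert gas at constant total pressure expands the volume, scaling every reacting partial pressure by the same factor. Δn_gas = 2 − 2 = 0, so Q is unchanged — no shift.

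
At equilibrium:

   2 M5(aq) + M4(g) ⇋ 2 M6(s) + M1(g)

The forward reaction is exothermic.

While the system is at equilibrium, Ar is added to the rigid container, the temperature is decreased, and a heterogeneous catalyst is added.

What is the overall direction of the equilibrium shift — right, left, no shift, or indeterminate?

At constant volume, adding an inert gas leaves every reacting species' partial pressure unchanged, so Q is unchanged — no shift from this change.
The forward reaction is exothermic. Lowering T favours the exothermic direction — shift to the right.
A catalyst speeds both forward and reverse rates equally; it changes neither Q nor K — no shift from this change.
Only the nonzero effect(s) matter; the net shift is to the right.

right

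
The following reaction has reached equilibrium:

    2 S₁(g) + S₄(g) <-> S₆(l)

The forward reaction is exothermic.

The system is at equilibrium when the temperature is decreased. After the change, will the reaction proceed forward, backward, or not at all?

right

The forward reaction is exothermic. Lowering T favours the exothermic direction — shift to the right.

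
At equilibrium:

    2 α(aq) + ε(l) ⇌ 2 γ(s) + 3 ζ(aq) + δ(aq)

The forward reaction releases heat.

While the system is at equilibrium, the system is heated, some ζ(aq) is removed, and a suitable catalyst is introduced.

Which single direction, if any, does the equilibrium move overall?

cannot be determined

The forward reaction is exothermic. Raising T favours the endothermic direction — shift to the left.
Removing ζ (aq), a product, drives the reaction to the right.
A catalyst speeds both forward and reverse rates equally; it changes neither Q nor K — no shift from this change.
The individual effects push in opposite directions; without quantitative information the net direction cannot be determined.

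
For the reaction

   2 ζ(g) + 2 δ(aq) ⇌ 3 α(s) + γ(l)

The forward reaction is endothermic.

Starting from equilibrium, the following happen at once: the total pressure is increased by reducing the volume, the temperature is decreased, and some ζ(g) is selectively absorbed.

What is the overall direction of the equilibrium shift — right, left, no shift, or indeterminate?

cannot be determined

Gas moles: reactants 2, products 0 (Δn_gas = -2). Compression shifts the system toward the side with fewer moles of gas — to the right.
The forward reaction is endothermic. Lowering T favours the exothermic direction — shift to the left.
Removing ζ (g), a reactant, drives the reaction to the left.
The individual effects push in opposite directions; without quantitative information the net direction cannot be determined.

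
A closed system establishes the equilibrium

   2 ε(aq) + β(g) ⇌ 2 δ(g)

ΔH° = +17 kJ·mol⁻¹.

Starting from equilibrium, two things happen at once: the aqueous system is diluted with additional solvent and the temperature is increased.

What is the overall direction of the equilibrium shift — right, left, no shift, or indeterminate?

cannot be determined

Dilution lowers every aqueous concentration by the same factor. Δn_aq = 0 − 2 = -2, so the system shifts toward the side with more dissolved moles — to the left.
The forward reaction is endothermic. Raising T favours the endothermic direction — shift to the right.
The individual effects push in opposite directions; without quantitative information the net direction cannot be determined.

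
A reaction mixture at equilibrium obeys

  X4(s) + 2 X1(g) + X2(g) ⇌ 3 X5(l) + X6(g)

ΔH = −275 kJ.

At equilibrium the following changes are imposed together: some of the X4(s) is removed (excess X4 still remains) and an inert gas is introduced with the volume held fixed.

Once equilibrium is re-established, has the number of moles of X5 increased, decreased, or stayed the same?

X4 is a pure solid; its activity is 1 regardless of amount, so Q is unaffected — no shift from this change.
At constant volume, adding an inert gas leaves every reacting species' partial pressure unchanged, so Q is unchanged — no shift from this change.
No net shift occurs, so the amount of X5 is unchanged.

unchanged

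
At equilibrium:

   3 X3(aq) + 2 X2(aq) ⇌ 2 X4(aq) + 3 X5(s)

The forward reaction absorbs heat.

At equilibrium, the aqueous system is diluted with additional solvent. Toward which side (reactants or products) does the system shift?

Dilution lowers every aqueous concentration by the same factor. Δn_aq = 2 − 5 = -3, so the system shifts toward the side with more dissolved moles — to the left.

left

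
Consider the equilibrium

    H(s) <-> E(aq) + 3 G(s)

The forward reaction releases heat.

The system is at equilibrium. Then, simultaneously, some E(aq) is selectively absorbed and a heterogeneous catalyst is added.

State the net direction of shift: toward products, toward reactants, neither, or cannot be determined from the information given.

Removing E (aq), a product, drives the reaction to the right.
A catalyst speeds both forward and reverse rates equally; it changes neither Q nor K — no shift from this change.
Only the nonzero effect(s) matter; the net shift is to the right.

right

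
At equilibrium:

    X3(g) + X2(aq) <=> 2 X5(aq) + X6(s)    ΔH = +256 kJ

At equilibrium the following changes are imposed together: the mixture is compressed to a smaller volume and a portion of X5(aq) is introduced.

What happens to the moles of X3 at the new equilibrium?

cannot be determined

Gas moles: reactants 1, products 0 (Δn_gas = -1). Compression shifts the system toward the side with fewer moles of gas — to the right.
Adding X5 (aq), a product, drives the reaction to the left.
The two effects oppose each other, so the net shift — and hence the change in X3 — cannot be determined from the given information.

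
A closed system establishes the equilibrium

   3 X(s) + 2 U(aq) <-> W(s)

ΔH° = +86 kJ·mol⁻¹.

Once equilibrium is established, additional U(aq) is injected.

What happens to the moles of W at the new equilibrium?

increases

Adding U (aq), a reactant, drives the reaction to the right.
The net shift is to the right. W is a product, so its amount increases.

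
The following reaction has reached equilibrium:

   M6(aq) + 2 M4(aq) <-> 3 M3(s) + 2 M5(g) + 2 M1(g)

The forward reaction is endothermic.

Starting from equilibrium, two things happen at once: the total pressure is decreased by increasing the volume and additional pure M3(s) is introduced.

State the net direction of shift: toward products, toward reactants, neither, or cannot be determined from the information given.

Gas moles: reactants 0, products 4 (Δn_gas = +4). Expansion shifts the system toward the side with more moles of gas — to the right.
M3 is a pure solid; its activity is 1 regardless of amount, so Q is unaffected — no shift from this change.
Only the nonzero effect(s) matter; the net shift is to the right.

right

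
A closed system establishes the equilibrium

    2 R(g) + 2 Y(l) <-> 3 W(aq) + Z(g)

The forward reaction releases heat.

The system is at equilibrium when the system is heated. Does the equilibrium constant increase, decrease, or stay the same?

K depends on temperature via the van 't Hoff relation. The forward reaction is exothermic, so raising T decreases K.

decreases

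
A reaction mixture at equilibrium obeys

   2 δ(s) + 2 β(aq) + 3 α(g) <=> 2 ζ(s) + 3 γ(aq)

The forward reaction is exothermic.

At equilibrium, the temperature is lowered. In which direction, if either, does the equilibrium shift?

right

The forward reaction is exothermic. Lowering T favours the exothermic direction — shift to the right.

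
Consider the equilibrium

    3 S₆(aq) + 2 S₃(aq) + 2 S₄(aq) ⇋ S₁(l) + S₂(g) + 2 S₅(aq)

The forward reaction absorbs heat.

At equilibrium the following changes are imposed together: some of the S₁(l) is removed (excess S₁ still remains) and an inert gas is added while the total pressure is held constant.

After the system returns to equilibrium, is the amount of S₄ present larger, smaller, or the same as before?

S₁ is a pure liquid; its activity is 1 regardless of amount, so Q is unaffected — no shift from this change.
Adding inert gas at constant total pressure expands the volume and lowers every reacting partial pressure. With Δn_gas = 1 − 0 = +1, Q moves away from K toward the side with fewer gas moles, so the system shifts toward the side with more gas moles — to the right.
The net shift is to the right. S₄ is a reactant, so its amount decreases.

decreases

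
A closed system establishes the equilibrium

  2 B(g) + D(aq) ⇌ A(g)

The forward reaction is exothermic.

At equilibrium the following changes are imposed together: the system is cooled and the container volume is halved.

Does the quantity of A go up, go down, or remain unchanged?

The forward reaction is exothermic. Lowering T favours the exothermic direction — shift to the right.
Gas moles: reactants 2, products 1 (Δn_gas = -1). Compression shifts the system toward the side with fewer moles of gas — to the right.
The net shift is to the right. A is a product, so its amount increases.

increases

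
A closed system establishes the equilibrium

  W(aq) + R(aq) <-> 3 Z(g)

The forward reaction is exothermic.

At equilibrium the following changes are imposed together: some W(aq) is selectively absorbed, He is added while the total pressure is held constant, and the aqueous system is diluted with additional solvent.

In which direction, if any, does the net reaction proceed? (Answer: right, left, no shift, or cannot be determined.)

cannot be determined

Removing W (aq), a reactant, drives the reaction to the left.
Adding inert gas at constant total pressure expands the volume and lowers every reacting partial pressure. With Δn_gas = 3 − 0 = +3, Q moves away from K toward the side with fewer gas moles, so the system shifts toward the side with more gas moles — to the right.
Dilution lowers every aqueous concentration by the same factor. Δn_aq = 0 − 2 = -2, so the system shifts toward the side with more dissolved moles — to the left.
The individual effects push in opposite directions; without quantitative information the net direction cannot be determined.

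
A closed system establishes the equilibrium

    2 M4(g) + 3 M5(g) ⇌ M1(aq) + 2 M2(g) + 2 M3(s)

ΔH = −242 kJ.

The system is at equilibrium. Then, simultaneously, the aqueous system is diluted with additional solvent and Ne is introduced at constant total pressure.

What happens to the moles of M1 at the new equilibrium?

cannot be determined

Dilution lowers every aqueous concentration by the same factor. Δn_aq = 1 − 0 = +1, so the system shifts toward the side with more dissolved moles — to the right.
Adding inert gas at constant total pressure expands the volume and lowers every reacting partial pressure. With Δn_gas = 2 − 5 = -3, Q moves away from K toward the side with fewer gas moles, so the system shifts toward the side with more gas moles — to the left.
The two effects oppose each other, so the net shift — and hence the change in M1 — cannot be determined from the given information.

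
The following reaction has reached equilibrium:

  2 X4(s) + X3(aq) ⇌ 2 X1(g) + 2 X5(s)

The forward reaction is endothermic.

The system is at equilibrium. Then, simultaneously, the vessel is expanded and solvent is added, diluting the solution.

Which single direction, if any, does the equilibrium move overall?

cannot be determined

Gas moles: reactants 0, products 2 (Δn_gas = +2). Expansion shifts the system toward the side with more moles of gas — to the right.
Dilution lowers every aqueous concentration by the same factor. Δn_aq = 0 − 1 = -1, so the system shifts toward the side with more dissolved moles — to the left.
The individual effects push in opposite directions; without quantitative information the net direction cannot be determined.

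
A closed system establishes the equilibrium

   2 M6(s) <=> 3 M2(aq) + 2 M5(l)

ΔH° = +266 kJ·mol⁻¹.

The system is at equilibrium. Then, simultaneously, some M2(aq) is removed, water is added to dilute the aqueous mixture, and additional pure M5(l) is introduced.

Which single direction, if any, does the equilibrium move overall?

Removing M2 (aq), a product, drives the reaction to the right.
Dilution lowers every aqueous concentration by the same factor. Δn_aq = 3 − 0 = +3, so the system shifts toward the side with more dissolved moles — to the right.
M5 is a pure liquid; its activity is 1 regardless of amount, so Q is unaffected — no shift from this change.
Only the nonzero effect(s) matter; the net shift is to the right.

right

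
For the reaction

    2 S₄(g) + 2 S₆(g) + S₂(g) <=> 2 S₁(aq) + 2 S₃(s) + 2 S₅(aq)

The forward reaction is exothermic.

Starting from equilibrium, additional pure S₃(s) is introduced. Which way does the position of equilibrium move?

no shift

S₃ is a pure solid; its activity is 1 regardless of amount, so Q is unaffected — no shift from this change.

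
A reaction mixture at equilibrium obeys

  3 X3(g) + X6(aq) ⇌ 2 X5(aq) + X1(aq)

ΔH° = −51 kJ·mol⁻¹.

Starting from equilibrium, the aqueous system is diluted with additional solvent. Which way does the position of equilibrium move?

Dilution lowers every aqueous concentration by the same factor. Δn_aq = 3 − 1 = +2, so the system shifts toward the side with more dissolved moles — to the right.

right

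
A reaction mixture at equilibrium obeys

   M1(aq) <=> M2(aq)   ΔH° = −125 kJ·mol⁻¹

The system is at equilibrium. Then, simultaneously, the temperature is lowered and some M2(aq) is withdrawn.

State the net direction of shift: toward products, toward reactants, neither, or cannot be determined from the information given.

The forward reaction is exothermic. Lowering T favours the exothermic direction — shift to the right.
Removing M2 (aq), a product, drives the reaction to the right.
All effects act in the same direction — net shift to the right.

right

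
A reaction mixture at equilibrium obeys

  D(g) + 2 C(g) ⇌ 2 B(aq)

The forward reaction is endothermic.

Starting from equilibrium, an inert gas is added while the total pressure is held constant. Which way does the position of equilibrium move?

left

Adding inert gas at constant total pressure expands the volume and lowers every reacting partial pressure. With Δn_gas = 0 − 3 = -3, Q moves away from K toward the side with fewer gas moles, so the system shifts toward the side with more gas moles — to the left.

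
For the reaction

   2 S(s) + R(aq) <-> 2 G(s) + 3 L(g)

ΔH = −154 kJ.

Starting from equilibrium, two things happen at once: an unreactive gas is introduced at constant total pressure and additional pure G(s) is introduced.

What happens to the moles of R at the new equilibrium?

Adding inert gas at constant total pressure expands the volume and lowers every reacting partial pressure. With Δn_gas = 3 − 0 = +3, Q moves away from K toward the side with fewer gas moles, so the system shifts toward the side with more gas moles — to the right.
G is a pure solid; its activity is 1 regardless of amount, so Q is unaffected — no shift from this change.
The net shift is to the right. R is a reactant, so its amount decreases.

decreases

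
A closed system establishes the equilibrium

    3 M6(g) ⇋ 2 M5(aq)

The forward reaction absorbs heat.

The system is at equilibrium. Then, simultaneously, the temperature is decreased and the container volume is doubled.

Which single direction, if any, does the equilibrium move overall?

The forward reaction is endothermic. Lowering T favours the exothermic direction — shift to the left.
Gas moles: reactants 3, products 0 (Δn_gas = -3). Expansion shifts the system toward the side with more moles of gas — to the left.
All effects act in the same direction — net shift to the left.

left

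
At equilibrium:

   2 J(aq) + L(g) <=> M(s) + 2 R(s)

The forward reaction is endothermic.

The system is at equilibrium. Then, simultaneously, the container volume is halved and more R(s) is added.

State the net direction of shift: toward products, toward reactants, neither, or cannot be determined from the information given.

right

Gas moles: reactants 1, products 0 (Δn_gas = -1). Compression shifts the system toward the side with fewer moles of gas — to the right.
R is a pure solid; its activity is 1 regardless of amount, so Q is unaffected — no shift from this change.
Only the nonzero effect(s) matter; the net shift is to the right.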